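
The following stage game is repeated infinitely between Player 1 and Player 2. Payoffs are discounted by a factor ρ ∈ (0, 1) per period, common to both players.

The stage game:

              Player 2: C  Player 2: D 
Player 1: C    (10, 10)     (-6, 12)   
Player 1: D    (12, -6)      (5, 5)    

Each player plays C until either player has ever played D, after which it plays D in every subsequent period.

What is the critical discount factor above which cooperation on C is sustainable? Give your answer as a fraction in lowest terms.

2/7

Under grim trigger the critical discount factor is (T−C)/(T−P) with T = 12, C = 10, P = 5.
ρ* = (12−10)/(12−5) = 2/7.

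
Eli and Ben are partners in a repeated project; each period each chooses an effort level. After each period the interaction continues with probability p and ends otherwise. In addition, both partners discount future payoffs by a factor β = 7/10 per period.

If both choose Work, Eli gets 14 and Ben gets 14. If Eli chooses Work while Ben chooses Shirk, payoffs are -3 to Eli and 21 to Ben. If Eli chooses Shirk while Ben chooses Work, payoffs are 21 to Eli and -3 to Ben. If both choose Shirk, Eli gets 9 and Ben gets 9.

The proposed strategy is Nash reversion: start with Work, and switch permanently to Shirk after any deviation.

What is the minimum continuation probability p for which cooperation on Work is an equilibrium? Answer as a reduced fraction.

With continuation probability p and discount β, the effective per-period discount factor is βp.
Grim-trigger IC: βp ≥ (21−14)/(21−9) = 7/12.
So p ≥ (7/12)/(7/10) = 5/6.

5/6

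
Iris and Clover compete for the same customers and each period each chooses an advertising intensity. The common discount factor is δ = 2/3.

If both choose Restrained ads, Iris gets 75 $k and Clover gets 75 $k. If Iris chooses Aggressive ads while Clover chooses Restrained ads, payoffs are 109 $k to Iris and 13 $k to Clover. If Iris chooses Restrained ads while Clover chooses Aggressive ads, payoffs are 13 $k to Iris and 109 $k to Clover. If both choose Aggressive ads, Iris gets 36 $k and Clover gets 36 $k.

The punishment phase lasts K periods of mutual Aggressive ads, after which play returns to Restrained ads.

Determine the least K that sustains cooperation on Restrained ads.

No profitable deviation requires (75−36)(δ+…+δ^K) ≥ 109−75, i.e. δ+…+δ^K ≥ 34/39 ≈ 0.8718.
With δ = 2/3, the partial sums are K=1: 0.6667, K=2: 1.1111.
K = 2 is the first length at which the sum reaches 0.8718.

2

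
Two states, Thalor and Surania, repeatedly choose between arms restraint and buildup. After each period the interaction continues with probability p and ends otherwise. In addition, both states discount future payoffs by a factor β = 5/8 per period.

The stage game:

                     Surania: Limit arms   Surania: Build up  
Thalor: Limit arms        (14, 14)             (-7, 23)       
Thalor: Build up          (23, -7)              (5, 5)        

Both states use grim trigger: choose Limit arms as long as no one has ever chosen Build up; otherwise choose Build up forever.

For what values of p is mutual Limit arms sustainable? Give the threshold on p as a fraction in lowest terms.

Expected continuation weight on next period's payoff is β·p = 5/8·p, which plays the role of the discount factor.
Cooperation requires 5/8·p ≥ (23−14)/(23−5) = 1/2, hence p ≥ 4/5.

4/5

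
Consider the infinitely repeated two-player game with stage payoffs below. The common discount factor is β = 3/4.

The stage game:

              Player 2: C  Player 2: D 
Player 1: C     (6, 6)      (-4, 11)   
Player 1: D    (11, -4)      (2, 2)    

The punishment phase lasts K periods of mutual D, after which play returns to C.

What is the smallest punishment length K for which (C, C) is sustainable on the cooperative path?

No profitable deviation requires (6−2)(β+…+β^K) ≥ 11−6, i.e. β+…+β^K ≥ 5/4 ≈ 1.2500.
With β = 3/4, the partial sums are K=1: 0.7500, K=2: 1.3125.
K = 2 is the first length at which the sum reaches 1.2500.

2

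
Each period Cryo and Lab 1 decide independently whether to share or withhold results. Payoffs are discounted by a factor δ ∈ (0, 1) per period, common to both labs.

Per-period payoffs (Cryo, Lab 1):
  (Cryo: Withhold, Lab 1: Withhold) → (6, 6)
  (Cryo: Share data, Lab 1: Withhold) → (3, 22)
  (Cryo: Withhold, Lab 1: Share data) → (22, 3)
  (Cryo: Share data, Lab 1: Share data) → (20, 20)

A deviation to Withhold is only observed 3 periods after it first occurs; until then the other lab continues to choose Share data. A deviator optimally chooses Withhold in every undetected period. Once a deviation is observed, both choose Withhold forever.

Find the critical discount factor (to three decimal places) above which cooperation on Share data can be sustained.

0.500

Deviating for the 3 undetected periods gains 22−20 = 2 per period over cooperation, then loses 20−6 = 14 per period forever once punishment starts.
Gain: 2(1 + δ + … + δ^2); loss: 14·δ^3/(1−δ).
No profitable deviation ⇔ 2(1−δ^3) ≤ 14·δ^3, i.e. δ^3 ≥ 2/(2+14) = 1/8.
Hence δ ≥ (1/8)^(1/3) ≈ 0.500.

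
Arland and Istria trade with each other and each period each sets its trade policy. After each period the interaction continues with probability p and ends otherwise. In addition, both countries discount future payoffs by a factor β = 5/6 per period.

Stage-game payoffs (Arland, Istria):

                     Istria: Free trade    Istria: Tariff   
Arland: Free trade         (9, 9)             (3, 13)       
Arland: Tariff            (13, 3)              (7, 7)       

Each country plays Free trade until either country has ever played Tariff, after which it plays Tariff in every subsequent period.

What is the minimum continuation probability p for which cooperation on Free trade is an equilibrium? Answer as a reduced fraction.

With continuation probability p and discount β, the effective per-period discount factor is βp.
Grim-trigger IC: βp ≥ (13−9)/(13−7) = 2/3.
So p ≥ (2/3)/(5/6) = 4/5.

4/5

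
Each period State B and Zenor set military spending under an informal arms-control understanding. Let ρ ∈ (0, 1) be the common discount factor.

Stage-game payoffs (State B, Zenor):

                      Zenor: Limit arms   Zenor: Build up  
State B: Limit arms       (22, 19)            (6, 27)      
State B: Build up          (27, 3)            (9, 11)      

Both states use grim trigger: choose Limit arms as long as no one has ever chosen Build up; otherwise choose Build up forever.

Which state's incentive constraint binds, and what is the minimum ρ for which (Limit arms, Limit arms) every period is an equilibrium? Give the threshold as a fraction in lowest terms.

For State B: deviation gain 27−22 = 5, per-period punishment loss 22−9 = 13. IC gives ρ ≥ 5/18.
For Zenor: gain 8, loss 8 per period, so ρ ≥ 8/16 = 1/2.
The tighter constraint is Zenor's, so cooperation needs ρ ≥ 1/2.

Zenor; ρ ≥ 1/2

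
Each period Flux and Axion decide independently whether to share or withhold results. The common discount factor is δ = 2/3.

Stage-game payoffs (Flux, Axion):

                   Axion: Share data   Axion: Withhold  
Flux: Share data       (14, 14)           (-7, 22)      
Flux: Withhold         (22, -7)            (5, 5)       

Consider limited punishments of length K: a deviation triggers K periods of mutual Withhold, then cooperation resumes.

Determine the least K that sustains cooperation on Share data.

No profitable deviation requires (14−5)(δ+…+δ^K) ≥ 22−14, i.e. δ+…+δ^K ≥ 8/9 ≈ 0.8889.
With δ = 2/3, the partial sums are K=1: 0.6667, K=2: 1.1111.
K = 2 is the first length at which the sum reaches 0.8889.

2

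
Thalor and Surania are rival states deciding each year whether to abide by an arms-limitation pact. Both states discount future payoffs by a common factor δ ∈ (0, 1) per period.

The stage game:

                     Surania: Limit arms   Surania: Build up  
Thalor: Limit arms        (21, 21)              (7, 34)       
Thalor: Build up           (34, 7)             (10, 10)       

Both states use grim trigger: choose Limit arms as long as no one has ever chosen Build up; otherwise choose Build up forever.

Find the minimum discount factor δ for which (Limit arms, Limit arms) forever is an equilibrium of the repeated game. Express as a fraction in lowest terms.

13/24

Under grim trigger the critical discount factor is (T−C)/(T−P) with T = 34, C = 21, P = 10.
δ* = (34−21)/(34−10) = 13/24.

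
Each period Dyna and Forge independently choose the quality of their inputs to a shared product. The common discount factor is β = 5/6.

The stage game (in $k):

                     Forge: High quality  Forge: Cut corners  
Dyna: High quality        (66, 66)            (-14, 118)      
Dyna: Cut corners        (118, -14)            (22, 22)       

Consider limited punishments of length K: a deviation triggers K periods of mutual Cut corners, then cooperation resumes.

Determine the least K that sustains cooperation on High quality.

2

No profitable deviation requires (66−22)(β+…+β^K) ≥ 118−66, i.e. β+…+β^K ≥ 13/11 ≈ 1.1818.
With β = 5/6, the partial sums are K=1: 0.8333, K=2: 1.5278.
K = 2 is the first length at which the sum reaches 1.1818.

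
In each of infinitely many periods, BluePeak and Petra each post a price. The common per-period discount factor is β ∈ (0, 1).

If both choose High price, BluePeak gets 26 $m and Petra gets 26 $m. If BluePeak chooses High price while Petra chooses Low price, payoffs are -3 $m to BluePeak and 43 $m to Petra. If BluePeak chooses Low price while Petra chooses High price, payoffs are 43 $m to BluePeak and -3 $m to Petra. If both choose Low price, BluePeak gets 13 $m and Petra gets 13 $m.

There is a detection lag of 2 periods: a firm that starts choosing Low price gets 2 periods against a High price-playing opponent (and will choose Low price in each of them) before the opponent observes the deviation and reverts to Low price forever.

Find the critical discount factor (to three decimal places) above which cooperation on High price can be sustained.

The best deviation is to choose Low price for all 2 undetected periods, earning 43 each, then 13 forever once detected.
Deviation value: 43(1−β^2)/(1−β) + 13β^2/(1−β); cooperation value: 26/(1−β).
IC: 26 ≥ 43(1−β^2) + 13β^2 = 43 − 30β^2.
So β^2 ≥ 17/30, giving β ≥ (17/30)^(1/2) ≈ 0.753.

0.753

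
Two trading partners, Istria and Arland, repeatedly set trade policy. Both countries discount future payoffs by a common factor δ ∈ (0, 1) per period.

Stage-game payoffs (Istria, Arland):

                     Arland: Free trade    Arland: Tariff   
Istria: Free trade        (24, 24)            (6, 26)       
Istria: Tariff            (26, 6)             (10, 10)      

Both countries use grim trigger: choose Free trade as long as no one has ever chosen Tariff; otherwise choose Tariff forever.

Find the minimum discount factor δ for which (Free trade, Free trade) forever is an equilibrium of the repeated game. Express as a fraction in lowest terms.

One-period gain from deviating is 26 − 24 = 2. The loss is 24 − 10 = 14 in every subsequent period, with present value 14·δ/(1−δ).
Deviation is unprofitable when 14·δ/(1−δ) ≥ 2, i.e. δ/(1−δ) ≥ 1/7.
Equivalently δ ≥ 2/(2+14) = 1/8.

1/8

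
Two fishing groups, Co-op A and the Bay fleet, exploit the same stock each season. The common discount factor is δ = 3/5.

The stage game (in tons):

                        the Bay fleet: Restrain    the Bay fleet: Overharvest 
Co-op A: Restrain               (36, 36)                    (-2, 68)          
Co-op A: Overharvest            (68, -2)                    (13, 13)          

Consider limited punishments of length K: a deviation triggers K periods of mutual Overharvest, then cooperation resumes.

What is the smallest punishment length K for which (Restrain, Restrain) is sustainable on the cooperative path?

IC: δ(1−δ^K)/(1−δ) ≥ (68−36)/(36−13) = 32/23.
With δ = 3/5: need 1 − δ^K ≥ 32/23·(1−3/5)/(3/5), i.e. δ^K ≤ 0.0725.
Since (3/5)^5 = 0.0778 and (3/5)^6 = 0.0467, the smallest such K is 6.

6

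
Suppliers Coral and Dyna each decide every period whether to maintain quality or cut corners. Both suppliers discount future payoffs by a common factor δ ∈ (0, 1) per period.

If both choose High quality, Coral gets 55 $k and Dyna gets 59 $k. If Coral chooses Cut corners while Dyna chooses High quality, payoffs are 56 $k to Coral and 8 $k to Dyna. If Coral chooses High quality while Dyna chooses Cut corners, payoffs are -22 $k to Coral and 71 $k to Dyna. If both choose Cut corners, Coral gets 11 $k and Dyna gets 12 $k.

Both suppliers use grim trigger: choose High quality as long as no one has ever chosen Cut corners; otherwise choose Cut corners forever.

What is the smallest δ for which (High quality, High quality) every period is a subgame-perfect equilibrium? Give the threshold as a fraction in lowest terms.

12/59

Coral: cooperation gives 55 each period; deviation gives 56 once then 11 forever.
  55/(1−δ) ≥ 56 + 11δ/(1−δ) ⇒ δ ≥ 1/45.
Dyna: cooperation gives 59 each period; deviation gives 71 once then 12 forever.
  δ ≥ 12/59.
Both must hold, so the binding constraint is Dyna's: δ ≥ 12/59.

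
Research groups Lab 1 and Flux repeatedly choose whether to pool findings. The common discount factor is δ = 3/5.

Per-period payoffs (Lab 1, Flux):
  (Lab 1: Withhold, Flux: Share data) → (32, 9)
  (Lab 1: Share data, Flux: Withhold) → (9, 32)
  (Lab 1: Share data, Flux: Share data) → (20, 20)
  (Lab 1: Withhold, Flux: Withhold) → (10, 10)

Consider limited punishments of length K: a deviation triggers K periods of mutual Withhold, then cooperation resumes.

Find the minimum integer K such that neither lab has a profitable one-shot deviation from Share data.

4

Need Σ_{k=1}^{K} δ^k ≥ (32−20)/(20−10) = 1.2000 at δ = 3/5.
At K = 3 the sum is 1.1760 < 1.2000; at K = 4 it is 1.3056 ≥ 1.2000.
So the minimum punishment length is K = 4.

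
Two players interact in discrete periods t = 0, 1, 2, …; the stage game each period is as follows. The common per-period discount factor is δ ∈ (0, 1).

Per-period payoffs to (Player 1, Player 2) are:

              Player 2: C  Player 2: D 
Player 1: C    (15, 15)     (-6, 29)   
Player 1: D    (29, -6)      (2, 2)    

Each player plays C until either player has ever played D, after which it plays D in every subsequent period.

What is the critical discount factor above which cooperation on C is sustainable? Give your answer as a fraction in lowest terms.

14/27

15/(1−δ) ≥ 29 + 2δ/(1−δ)
15 ≥ 29 − 27δ
δ ≥ 14/27.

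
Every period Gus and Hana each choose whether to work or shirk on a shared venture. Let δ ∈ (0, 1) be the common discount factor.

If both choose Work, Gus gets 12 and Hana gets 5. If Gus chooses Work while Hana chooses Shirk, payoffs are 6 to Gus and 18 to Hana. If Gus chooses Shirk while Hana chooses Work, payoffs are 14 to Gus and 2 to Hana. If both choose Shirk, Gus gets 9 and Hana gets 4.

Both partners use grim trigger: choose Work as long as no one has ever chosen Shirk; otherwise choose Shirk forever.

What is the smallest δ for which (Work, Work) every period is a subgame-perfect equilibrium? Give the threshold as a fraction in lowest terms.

13/14

Gus's threshold: (14−12)/(14−9) = 2/5.
Hana's threshold: (18−5)/(18−4) = 13/14.
2/5 < 13/14, so Hana binds and δ* = 13/14.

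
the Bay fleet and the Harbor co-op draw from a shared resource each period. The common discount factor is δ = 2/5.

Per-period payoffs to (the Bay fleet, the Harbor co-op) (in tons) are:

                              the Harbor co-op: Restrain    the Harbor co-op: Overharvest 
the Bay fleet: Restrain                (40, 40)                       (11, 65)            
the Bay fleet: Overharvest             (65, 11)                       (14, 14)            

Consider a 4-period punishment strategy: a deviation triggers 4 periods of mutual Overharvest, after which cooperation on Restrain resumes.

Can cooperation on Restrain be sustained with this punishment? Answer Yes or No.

No

Comparing payoff streams over the 5 periods until play realigns: cooperate → 40(1+δ+…+δ^4); deviate → 65 + 14(δ+…+δ^4).
Cooperation is sustained iff (40−14)(δ+…+δ^4) ≥ 65−40.
δ+…+δ^4 = 2/5·(1−(2/5)^4)/(1−2/5) = 0.6496, and (65−40)/(40−14) = 0.9615.
0.6496 < 0.9615, so cooperation is not sustainable.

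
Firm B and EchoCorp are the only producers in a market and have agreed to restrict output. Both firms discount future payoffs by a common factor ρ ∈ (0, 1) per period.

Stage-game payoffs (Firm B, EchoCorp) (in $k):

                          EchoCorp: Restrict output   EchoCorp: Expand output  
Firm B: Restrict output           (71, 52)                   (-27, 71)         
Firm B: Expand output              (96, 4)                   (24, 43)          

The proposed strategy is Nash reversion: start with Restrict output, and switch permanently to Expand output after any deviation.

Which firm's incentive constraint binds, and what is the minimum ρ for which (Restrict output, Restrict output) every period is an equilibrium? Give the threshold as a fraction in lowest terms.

EchoCorp; ρ ≥ 19/28

Firm B's threshold: (96−71)/(96−24) = 25/72.
EchoCorp's threshold: (71−52)/(71−43) = 19/28.
25/72 < 19/28, so EchoCorp binds and ρ* = 19/28.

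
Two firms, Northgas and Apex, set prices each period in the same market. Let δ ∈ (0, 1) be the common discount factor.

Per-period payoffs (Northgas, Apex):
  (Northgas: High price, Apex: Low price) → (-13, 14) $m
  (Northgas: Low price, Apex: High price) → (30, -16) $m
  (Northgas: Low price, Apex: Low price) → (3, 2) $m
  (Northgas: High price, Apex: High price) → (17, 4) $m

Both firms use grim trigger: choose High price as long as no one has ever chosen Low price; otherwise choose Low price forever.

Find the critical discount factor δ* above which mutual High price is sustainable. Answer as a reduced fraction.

5/6

Northgas's threshold: (30−17)/(30−3) = 13/27.
Apex's threshold: (14−4)/(14−2) = 5/6.
13/27 < 5/6, so Apex binds and δ* = 5/6.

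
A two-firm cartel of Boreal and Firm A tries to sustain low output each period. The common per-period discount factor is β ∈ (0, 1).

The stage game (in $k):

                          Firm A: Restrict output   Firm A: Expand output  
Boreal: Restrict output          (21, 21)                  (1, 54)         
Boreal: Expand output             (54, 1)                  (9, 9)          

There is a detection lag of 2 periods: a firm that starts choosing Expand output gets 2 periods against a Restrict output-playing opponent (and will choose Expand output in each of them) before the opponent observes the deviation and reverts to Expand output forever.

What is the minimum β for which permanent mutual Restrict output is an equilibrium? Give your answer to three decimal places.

A deviator earns 54 for 2 periods, then 9 forever; cooperating earns 21 forever. Multiplying the IC by (1−β):
21 ≥ 54(1−β^2) + 9β^2, so 45·β^2 ≥ 33 and β^2 ≥ 11/15.
β ≥ (11/15)^(1/2) ≈ 0.856.

0.856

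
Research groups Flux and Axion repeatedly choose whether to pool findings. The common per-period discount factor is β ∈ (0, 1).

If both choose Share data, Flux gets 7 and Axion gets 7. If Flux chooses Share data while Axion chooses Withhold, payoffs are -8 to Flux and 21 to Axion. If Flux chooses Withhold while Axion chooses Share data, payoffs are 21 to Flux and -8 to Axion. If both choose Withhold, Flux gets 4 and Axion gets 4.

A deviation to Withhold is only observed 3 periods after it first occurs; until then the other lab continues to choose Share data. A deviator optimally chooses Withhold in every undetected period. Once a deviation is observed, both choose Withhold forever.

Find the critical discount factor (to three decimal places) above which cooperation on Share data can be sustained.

0.937

The best deviation is to choose Withhold for all 3 undetected periods, earning 21 each, then 4 forever once detected.
Deviation value: 21(1−β^3)/(1−β) + 4β^3/(1−β); cooperation value: 7/(1−β).
IC: 7 ≥ 21(1−β^3) + 4β^3 = 21 − 17β^3.
So β^3 ≥ 14/17, giving β ≥ (14/17)^(1/3) ≈ 0.937.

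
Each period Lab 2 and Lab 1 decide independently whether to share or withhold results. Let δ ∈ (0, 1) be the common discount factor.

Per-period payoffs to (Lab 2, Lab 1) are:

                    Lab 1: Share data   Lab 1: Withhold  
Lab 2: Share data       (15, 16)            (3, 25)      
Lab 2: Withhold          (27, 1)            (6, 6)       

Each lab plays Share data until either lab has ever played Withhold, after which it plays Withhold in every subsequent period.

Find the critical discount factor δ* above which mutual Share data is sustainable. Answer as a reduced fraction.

4/7

Lab 2's threshold: (27−15)/(27−6) = 4/7.
Lab 1's threshold: (25−16)/(25−6) = 9/19.
4/7 > 9/19, so Lab 2 binds and δ* = 4/7.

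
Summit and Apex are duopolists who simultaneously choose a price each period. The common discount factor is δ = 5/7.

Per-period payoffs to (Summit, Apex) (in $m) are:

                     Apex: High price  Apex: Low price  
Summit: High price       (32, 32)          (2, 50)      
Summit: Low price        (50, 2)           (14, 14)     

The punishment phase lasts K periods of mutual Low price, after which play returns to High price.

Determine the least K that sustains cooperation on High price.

IC: δ(1−δ^K)/(1−δ) ≥ (50−32)/(32−14) = 1.
With δ = 5/7: need 1 − δ^K ≥ 1·(1−5/7)/(5/7), i.e. δ^K ≤ 0.6000.
Since (5/7)^1 = 0.7143 and (5/7)^2 = 0.5102, the smallest such K is 2.

2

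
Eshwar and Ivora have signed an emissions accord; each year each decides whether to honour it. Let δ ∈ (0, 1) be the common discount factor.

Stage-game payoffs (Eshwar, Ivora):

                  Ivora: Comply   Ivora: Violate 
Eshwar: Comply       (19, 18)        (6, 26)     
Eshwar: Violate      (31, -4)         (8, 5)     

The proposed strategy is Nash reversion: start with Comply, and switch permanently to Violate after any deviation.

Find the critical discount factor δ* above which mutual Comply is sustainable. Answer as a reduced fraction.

For Eshwar: deviation gain 31−19 = 12, per-period punishment loss 19−8 = 11. IC gives δ ≥ 12/23.
For Ivora: gain 8, loss 13 per period, so δ ≥ 8/21.
The tighter constraint is Eshwar's, so cooperation needs δ ≥ 12/23.

12/23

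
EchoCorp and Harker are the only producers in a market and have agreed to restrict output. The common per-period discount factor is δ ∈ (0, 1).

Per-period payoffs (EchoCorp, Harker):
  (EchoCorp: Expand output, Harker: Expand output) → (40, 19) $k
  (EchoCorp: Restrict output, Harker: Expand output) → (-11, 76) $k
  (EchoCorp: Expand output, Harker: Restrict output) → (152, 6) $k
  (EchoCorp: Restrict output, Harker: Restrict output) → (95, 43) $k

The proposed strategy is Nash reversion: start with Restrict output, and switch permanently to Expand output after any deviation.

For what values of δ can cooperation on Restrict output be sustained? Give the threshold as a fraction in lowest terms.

11/19

EchoCorp: cooperation gives 95 each period; deviation gives 152 once then 40 forever.
  95/(1−δ) ≥ 152 + 40δ/(1−δ) ⇒ δ ≥ 57/112.
Harker: cooperation gives 43 each period; deviation gives 76 once then 19 forever.
  δ ≥ 33/57 = 11/19.
Both must hold, so the binding constraint is Harker's: δ ≥ 11/19.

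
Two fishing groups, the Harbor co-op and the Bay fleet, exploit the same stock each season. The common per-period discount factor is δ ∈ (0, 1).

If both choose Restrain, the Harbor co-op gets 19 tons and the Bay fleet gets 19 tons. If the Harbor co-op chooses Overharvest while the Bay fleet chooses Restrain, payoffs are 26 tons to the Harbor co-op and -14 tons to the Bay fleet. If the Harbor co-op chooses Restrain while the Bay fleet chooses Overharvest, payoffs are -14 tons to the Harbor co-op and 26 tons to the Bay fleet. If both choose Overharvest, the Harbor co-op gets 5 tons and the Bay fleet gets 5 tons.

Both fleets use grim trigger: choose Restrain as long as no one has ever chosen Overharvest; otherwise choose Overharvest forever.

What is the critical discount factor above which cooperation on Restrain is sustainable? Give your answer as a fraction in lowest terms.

1/3

Cooperation forever yields 19 each period: 19/(1−δ).
Deviating yields 26 once, then 5 forever: 26 + 5δ/(1−δ).
No profitable deviation requires 19/(1−δ) ≥ 26 + 5δ/(1−δ).
Multiplying by (1−δ): 19 ≥ 26(1−δ) + 5δ = 26 − 21δ.
So 21δ ≥ 7, i.e. δ ≥ 7/21 = 1/3.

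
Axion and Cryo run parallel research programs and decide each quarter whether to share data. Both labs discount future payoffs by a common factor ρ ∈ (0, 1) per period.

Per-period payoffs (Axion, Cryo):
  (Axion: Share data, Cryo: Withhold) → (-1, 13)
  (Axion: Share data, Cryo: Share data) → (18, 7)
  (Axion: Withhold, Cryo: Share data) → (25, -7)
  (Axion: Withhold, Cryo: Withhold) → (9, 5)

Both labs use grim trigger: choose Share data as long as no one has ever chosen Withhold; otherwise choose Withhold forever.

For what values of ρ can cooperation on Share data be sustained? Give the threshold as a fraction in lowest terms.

3/4

Axion: cooperation gives 18 each period; deviation gives 25 once then 9 forever.
  18/(1−ρ) ≥ 25 + 9ρ/(1−ρ) ⇒ ρ ≥ 7/16.
Cryo: cooperation gives 7 each period; deviation gives 13 once then 5 forever.
  ρ ≥ 6/8 = 3/4.
Both must hold, so the binding constraint is Cryo's: ρ ≥ 3/4.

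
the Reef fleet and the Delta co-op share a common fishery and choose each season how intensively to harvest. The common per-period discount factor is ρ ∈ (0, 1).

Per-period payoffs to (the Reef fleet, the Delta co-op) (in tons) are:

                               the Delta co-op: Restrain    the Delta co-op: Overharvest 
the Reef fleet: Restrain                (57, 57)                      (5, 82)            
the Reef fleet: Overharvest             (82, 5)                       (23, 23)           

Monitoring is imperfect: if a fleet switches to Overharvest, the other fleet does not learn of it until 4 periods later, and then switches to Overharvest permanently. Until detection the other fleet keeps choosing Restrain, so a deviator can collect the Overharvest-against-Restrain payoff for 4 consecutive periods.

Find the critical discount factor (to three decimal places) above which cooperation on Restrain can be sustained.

Deviating for the 4 undetected periods gains 82−57 = 25 per period over cooperation, then loses 57−23 = 34 per period forever once punishment starts.
Gain: 25(1 + ρ + … + ρ^3); loss: 34·ρ^4/(1−ρ).
No profitable deviation ⇔ 25(1−ρ^4) ≤ 34·ρ^4, i.e. ρ^4 ≥ 25/(25+34) = 25/59.
Hence ρ ≥ (25/59)^(1/4) ≈ 0.807.

0.807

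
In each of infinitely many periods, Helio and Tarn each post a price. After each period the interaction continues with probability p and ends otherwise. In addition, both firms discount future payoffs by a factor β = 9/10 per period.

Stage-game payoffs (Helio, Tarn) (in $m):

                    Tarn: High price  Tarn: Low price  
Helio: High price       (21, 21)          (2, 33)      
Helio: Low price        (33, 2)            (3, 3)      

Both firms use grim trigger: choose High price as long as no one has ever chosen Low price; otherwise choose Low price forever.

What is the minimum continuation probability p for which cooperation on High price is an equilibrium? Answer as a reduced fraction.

With continuation probability p and discount β, the effective per-period discount factor is βp.
Grim-trigger IC: βp ≥ (33−21)/(33−3) = 2/5.
So p ≥ (2/5)/(9/10) = 4/9.

4/9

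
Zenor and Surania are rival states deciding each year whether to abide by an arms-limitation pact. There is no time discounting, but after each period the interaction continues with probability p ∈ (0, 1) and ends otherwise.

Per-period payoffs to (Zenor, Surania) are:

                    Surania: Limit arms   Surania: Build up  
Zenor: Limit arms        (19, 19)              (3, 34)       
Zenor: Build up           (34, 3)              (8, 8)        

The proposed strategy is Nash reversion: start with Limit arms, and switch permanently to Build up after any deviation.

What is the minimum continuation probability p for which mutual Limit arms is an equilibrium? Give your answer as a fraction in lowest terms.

With no time discounting, the continuation probability p plays the role of the discount factor.
Grim-trigger IC: 19/(1−p) ≥ 34 + 8p/(1−p) ⇒ p ≥ (34−19)/(34−8) = 15/26.

15/26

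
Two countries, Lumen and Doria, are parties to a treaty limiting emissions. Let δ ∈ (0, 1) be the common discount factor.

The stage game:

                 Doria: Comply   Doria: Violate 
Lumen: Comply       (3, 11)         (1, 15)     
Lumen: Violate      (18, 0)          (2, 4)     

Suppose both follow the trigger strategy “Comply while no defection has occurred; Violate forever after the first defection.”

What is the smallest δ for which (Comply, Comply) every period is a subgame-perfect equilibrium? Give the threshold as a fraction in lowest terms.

15/16

Lumen: cooperation gives 3 each period; deviation gives 18 once then 2 forever.
  3/(1−δ) ≥ 18 + 2δ/(1−δ) ⇒ δ ≥ 15/16.
Doria: cooperation gives 11 each period; deviation gives 15 once then 4 forever.
  δ ≥ 4/11.
Both must hold, so the binding constraint is Lumen's: δ ≥ 15/16.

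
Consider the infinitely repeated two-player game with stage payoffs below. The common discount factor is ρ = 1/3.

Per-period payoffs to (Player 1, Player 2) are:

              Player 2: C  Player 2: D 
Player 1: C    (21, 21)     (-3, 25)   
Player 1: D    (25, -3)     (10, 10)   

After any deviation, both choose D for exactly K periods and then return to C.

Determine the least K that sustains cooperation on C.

IC: ρ(1−ρ^K)/(1−ρ) ≥ (25−21)/(21−10) = 4/11.
With ρ = 1/3: need 1 − ρ^K ≥ 4/11·(1−1/3)/(1/3), i.e. ρ^K ≤ 0.2727.
Since (1/3)^1 = 0.3333 and (1/3)^2 = 0.1111, the smallest such K is 2.

2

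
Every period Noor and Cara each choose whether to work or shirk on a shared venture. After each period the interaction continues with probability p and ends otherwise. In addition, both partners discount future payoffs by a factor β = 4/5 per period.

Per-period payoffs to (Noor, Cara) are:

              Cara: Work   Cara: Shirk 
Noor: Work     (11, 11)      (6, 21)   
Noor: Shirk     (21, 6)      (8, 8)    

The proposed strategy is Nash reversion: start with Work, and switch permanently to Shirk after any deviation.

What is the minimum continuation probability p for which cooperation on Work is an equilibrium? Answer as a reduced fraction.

Expected continuation weight on next period's payoff is β·p = 4/5·p, which plays the role of the discount factor.
Cooperation requires 4/5·p ≥ (21−11)/(21−8) = 10/13, hence p ≥ 25/26.

25/26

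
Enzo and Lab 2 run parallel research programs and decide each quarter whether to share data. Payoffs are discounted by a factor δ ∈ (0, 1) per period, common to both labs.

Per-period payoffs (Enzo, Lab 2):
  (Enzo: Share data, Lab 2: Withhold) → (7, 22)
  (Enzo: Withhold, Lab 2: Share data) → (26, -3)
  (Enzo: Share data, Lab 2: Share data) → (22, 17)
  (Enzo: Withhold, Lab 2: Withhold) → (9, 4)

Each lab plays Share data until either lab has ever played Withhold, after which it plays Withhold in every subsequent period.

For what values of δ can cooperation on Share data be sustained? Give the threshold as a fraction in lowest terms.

5/18

Enzo: cooperation gives 22 each period; deviation gives 26 once then 9 forever.
  22/(1−δ) ≥ 26 + 9δ/(1−δ) ⇒ δ ≥ 4/17.
Lab 2: cooperation gives 17 each period; deviation gives 22 once then 4 forever.
  δ ≥ 5/18.
Both must hold, so the binding constraint is Lab 2's: δ ≥ 5/18.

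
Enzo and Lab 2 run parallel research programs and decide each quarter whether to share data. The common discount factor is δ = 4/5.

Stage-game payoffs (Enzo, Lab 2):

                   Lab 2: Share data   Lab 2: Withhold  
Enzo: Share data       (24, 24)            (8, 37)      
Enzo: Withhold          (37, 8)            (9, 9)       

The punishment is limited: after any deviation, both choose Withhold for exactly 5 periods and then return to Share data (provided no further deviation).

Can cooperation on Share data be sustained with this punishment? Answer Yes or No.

Yes

A one-shot deviation gives 37 now, then 9 for 5 periods, then back to 24.
Gain from deviating: (37−24) today; loss: (24−9) in each of the next 5 periods.
No-deviation condition: (24−9)(δ+…+δ^5) ≥ 37−24, i.e. δ+…+δ^5 ≥ 13/15.
At δ = 4/5: δ+…+δ^5 = 2.6893 ≥ 0.8667.
So cooperation is sustainable.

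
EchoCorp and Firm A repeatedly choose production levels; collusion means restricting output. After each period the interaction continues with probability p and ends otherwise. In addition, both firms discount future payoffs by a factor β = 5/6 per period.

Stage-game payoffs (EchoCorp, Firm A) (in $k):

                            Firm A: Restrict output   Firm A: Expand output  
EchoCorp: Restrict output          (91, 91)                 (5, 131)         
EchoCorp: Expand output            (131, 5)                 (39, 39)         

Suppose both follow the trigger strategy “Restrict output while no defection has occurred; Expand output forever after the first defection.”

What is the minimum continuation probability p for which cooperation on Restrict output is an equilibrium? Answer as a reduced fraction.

With continuation probability p and discount β, the effective per-period discount factor is βp.
Grim-trigger IC: βp ≥ (131−91)/(131−39) = 10/23.
So p ≥ (10/23)/(5/6) = 12/23.

12/23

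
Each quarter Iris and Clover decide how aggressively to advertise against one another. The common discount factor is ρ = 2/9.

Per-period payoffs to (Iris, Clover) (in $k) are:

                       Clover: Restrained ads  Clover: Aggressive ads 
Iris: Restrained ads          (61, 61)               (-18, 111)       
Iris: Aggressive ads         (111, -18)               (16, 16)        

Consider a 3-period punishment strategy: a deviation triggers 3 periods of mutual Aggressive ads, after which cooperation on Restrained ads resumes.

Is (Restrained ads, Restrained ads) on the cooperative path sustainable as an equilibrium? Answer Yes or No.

No

A one-shot deviation gives 111 now, then 16 for 3 periods, then back to 61.
Gain from deviating: (111−61) today; loss: (61−16) in each of the next 3 periods.
No-deviation condition: (61−16)(ρ+…+ρ^3) ≥ 111−61, i.e. ρ+…+ρ^3 ≥ 10/9.
At ρ = 2/9: ρ+…+ρ^3 = 0.2826 < 1.1111.
So cooperation is not sustainable.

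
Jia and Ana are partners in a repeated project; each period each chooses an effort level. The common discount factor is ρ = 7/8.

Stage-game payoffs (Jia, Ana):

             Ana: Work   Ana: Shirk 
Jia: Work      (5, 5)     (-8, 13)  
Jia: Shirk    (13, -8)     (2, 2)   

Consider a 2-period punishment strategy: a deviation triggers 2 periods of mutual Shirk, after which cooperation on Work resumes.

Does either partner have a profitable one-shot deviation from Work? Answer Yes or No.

Yes

Comparing payoff streams over the 3 periods until play realigns: cooperate → 5(1+ρ+…+ρ^2); deviate → 13 + 2(ρ+…+ρ^2).
Cooperation is sustained iff (5−2)(ρ+…+ρ^2) ≥ 13−5.
ρ+…+ρ^2 = 7/8·(1−(7/8)^2)/(1−7/8) = 1.6406, and (13−5)/(5−2) = 2.6667.
1.6406 < 2.6667, so cooperation is not sustainable.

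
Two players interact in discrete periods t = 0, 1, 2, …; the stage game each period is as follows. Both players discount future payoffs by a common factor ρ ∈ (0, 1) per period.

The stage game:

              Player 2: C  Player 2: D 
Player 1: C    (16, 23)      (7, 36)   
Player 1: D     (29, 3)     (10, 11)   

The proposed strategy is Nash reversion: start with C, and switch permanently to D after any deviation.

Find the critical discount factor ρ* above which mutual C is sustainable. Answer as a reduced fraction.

For Player 1: deviation gain 29−16 = 13, per-period punishment loss 16−10 = 6. IC gives ρ ≥ 13/19.
For Player 2: gain 13, loss 12 per period, so ρ ≥ 13/25.
The tighter constraint is Player 1's, so cooperation needs ρ ≥ 13/19.

13/19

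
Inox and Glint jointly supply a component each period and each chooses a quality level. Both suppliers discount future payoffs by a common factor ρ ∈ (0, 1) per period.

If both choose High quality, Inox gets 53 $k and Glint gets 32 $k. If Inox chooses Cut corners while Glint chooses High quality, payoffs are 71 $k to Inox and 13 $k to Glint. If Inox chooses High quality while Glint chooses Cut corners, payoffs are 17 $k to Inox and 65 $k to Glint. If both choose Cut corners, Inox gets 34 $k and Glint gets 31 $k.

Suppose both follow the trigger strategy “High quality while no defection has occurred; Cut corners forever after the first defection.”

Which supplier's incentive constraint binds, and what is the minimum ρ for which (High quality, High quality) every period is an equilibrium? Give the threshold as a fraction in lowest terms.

Glint; ρ ≥ 33/34

Inox: cooperation gives 53 each period; deviation gives 71 once then 34 forever.
  53/(1−ρ) ≥ 71 + 34ρ/(1−ρ) ⇒ ρ ≥ 18/37.
Glint: cooperation gives 32 each period; deviation gives 65 once then 31 forever.
  ρ ≥ 33/34.
Both must hold, so the binding constraint is Glint's: ρ ≥ 33/34.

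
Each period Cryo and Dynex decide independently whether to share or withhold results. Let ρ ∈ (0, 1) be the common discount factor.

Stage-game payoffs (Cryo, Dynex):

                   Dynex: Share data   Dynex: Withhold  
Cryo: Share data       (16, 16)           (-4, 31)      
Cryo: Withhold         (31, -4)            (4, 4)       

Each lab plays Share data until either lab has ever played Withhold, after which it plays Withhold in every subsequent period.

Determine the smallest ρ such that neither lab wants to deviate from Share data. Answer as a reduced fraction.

5/9

Under grim trigger the critical discount factor is (T−C)/(T−P) with T = 31, C = 16, P = 4.
ρ* = (31−16)/(31−4) = 15/27 = 5/9.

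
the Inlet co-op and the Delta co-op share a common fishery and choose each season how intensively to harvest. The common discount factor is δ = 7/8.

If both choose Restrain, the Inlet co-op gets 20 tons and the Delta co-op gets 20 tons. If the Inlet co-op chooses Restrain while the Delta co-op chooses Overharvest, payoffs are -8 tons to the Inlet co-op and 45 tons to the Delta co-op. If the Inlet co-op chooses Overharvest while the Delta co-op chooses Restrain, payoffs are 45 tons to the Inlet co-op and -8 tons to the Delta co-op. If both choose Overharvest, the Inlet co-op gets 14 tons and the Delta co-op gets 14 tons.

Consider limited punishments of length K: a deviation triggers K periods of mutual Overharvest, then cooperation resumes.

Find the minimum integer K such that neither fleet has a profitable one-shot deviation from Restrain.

7

IC: δ(1−δ^K)/(1−δ) ≥ (45−20)/(20−14) = 25/6.
With δ = 7/8: need 1 − δ^K ≥ 25/6·(1−7/8)/(7/8), i.e. δ^K ≤ 0.4048.
Since (7/8)^6 = 0.4488 and (7/8)^7 = 0.3927, the smallest such K is 7.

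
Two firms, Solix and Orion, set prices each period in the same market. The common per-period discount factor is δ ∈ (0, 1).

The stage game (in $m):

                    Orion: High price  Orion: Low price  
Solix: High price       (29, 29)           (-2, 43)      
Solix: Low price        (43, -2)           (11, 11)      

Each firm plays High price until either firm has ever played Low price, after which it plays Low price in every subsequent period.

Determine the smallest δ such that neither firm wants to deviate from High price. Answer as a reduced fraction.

Under grim trigger the critical discount factor is (T−C)/(T−P) with T = 43, C = 29, P = 11.
δ* = (43−29)/(43−11) = 14/32 = 7/16.

7/16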